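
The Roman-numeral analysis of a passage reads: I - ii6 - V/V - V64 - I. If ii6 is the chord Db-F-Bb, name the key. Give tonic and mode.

Ab major

ii6 is given as Db-F-Bb — a minor triad with root Bb.
If Bb is scale degree 2 and the mode makes that degree carry a minor triad, the tonic is Ab and the mode is major.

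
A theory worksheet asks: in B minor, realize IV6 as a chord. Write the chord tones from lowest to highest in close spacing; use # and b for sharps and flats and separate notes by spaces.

G# B E

Scale degree 4 in B minor is E; here the chord built on it is altered to a major triad. IV6 is the major subdominant, borrowed from the parallel major.
So the chord is E-G#-B.
With the 6 figure the chord is in first inversion; from the bass G# upward in close position it reads G#-B-E.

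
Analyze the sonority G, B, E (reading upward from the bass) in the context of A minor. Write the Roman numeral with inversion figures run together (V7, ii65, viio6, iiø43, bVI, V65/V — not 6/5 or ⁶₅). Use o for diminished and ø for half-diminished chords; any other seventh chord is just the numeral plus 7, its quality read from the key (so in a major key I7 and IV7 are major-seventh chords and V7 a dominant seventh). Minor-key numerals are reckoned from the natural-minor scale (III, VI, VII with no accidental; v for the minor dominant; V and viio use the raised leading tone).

v6

Stacked in thirds the chord is E-G-B: a minor triad on E.
In A minor, E is the dominant; the diatonic minor triad there is v.
With G in the bass the chord is in first inversion, so the figured bass is 6.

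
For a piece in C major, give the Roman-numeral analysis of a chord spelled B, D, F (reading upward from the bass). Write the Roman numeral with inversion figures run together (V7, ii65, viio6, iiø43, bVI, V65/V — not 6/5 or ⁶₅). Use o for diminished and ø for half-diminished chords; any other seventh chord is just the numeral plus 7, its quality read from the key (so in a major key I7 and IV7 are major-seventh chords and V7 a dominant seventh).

The pitches B-D-F form a diminished triad rooted on B.
In C major, B is the leading tone; the diatonic diminished triad there is viio.

viio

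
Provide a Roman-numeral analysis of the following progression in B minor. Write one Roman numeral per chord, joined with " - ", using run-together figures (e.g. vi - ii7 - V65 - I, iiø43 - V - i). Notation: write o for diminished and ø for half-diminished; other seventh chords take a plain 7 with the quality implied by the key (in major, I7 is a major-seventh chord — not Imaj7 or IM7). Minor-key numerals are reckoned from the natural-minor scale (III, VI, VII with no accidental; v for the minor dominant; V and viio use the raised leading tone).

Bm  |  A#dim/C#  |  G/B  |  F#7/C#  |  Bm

i - viio6 - VI6 - V43 - i

Bm: minor triad on B = scale degree 1 → i.
A#dim/C#: diminished triad on A# = scale degree 7 → viio6.
G/B has root G, degree 6 in B minor, so VI6.
F#7/C#: root F# is the dominant; dominant seventh chord there is V43.
Bm: minor triad on B = scale degree 1 → i.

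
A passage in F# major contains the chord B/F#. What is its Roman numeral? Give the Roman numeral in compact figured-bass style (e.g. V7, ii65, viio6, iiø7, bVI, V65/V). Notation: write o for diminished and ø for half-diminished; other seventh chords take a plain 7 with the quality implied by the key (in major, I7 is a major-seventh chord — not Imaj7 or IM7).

Stacked in thirds the chord is B-D#-F#: a major triad on B.
In F# major, B is the subdominant; the diatonic major triad there is IV.
With F# in the bass the chord is in second inversion, so the figured bass is 64.

IV64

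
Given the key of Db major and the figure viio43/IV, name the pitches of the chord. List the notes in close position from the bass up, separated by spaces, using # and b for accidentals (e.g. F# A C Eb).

Cb Ebb F Ab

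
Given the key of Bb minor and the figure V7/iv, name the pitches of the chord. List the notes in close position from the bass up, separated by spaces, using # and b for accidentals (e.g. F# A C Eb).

Bb D F Ab

V7/iv is a secondary dominant — the dominant seventh of iv. iv in Bb minor is Eb, so the applied chord's root is Bb, a perfect fifth above.
Building a dominant seventh chord on Bb gives Bb-D-F-Ab.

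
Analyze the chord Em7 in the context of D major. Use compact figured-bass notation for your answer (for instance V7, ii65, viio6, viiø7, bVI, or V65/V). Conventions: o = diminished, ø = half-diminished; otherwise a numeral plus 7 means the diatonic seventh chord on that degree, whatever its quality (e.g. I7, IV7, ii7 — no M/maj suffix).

ii7

Stacked in thirds the chord is E-G-B-D: a minor seventh chord on E.
In D major, E is the supertonic; the diatonic minor seventh chord there is ii7.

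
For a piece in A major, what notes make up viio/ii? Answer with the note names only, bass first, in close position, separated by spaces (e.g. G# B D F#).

A# C# E

viio/ii is a secondary leading-tone chord. The target ii is B in A major; the applied chord is rooted a semitone below, on A#.
Building a diminished triad on A# gives A#-C#-E.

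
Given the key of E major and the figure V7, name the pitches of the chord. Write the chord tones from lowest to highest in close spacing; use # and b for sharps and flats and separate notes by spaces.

B D# F# A

The numeral's case and figure indicate a dominant seventh chord. In E major its root, the fifth degree, is B.
Stacking thirds from B gives B-D#-F#-A.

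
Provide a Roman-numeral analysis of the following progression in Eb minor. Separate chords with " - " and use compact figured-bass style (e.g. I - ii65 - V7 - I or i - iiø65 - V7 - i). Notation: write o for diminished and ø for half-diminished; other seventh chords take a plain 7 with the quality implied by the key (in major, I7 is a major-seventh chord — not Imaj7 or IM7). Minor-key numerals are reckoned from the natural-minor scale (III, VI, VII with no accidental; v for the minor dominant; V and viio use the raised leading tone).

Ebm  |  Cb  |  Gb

i - VI - III

Ebm has root Eb, degree 1 in Eb minor, so i.
Cb: root Cb is the submediant; major triad there is VI.
Gb: root Gb is the mediant; major triad there is III.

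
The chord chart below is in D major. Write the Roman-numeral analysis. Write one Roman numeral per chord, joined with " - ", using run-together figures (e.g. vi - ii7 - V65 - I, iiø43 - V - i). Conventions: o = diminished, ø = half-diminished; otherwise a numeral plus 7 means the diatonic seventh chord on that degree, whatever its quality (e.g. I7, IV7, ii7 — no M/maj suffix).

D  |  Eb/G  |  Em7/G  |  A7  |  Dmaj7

I - bII6 - ii65 - V7 - I7

D has root D, degree 1 in D major, so I.
Eb/G is non-diatonic — a major triad on the lowered supertonic (Eb): the Neapolitan sixth, bII6 (third, G, in the bass — hence the 6).
Em7/G has root E, degree 2 in D major, so ii65.
A7: root A is the dominant; dominant seventh chord there is V7.
Dmaj7: major seventh chord on D = scale degree 1 → I7.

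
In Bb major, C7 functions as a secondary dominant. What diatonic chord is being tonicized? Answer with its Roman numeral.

The chord is a dominant seventh chord on C.
A dominant resolves down a perfect fifth: C → F. In Bb major, F is scale degree 5, i.e. V.

V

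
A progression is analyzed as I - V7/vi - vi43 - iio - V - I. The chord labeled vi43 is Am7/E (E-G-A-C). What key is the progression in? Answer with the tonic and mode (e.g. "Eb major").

C major

vi43 is given as E-G-A-C — a minor seventh chord with root A.
vi43 on A implies A is the submediant; that puts the tonic at C, and the lowercase numeral fits major mode.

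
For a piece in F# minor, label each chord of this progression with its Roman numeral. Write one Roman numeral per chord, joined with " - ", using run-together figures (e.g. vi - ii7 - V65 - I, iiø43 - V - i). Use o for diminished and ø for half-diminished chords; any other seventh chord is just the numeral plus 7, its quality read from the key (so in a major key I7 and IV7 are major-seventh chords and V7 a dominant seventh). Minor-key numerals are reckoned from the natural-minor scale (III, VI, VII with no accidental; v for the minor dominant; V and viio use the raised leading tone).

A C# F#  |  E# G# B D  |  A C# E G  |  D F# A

A-C#-F# has root F#, degree 1 in F# minor, so i6.
E#-G#-B-D has root E#, degree 7 in F# minor, so viio7.
A-C#-E-G is the secondary dominant of VI (dominant seventh chord on A): V7/VI.
D-F#-A: major triad on D = scale degree 6 → VI.

i6 - viio7 - V7/VI - VI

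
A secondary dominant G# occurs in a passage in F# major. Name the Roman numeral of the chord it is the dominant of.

The chord is a major triad on G#.
A dominant resolves down a perfect fifth: G# → C#. In F# major, C# is scale degree 5, i.e. V.

V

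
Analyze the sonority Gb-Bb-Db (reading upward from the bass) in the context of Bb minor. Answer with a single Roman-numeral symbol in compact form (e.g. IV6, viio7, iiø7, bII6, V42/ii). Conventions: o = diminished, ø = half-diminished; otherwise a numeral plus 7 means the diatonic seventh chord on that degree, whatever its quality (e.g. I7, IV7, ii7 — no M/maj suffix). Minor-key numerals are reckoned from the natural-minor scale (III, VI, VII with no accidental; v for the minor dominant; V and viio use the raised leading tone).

VI

Stacked in thirds the chord is Gb-Bb-Db: a major triad on Gb.
Gb is scale degree 6 in Bb minor, and a major triad on that degree is written VI.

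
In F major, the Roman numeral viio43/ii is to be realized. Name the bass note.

C

The applied chord viio43/ii is rooted on F#: F#-A-C-Eb.
The figure 43 means second inversion — the fifth is in the bass.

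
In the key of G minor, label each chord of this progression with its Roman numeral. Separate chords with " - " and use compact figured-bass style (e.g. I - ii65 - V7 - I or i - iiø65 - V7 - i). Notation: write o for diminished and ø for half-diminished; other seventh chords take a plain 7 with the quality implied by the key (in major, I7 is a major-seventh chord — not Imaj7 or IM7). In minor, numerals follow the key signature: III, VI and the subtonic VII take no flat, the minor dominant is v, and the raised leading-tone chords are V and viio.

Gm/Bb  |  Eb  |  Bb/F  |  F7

i6 - VI - III64 - VII7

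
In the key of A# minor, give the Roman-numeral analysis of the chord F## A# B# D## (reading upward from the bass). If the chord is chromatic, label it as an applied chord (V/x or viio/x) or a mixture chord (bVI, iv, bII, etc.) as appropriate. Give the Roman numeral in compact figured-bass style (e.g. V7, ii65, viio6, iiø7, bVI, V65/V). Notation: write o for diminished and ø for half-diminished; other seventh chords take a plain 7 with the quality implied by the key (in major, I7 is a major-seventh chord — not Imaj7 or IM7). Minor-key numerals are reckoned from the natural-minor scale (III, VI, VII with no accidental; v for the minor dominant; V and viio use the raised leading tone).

The pitches B#-D##-F##-A# form a dominant seventh chord rooted on B#.
B# is not a diatonic chord root with this quality in A# minor, but it lies a perfect fifth above E# (V), so the chord functions as an applied dominant of V.
With F## in the bass the chord is in second inversion, so the figured bass is 43.

V43/V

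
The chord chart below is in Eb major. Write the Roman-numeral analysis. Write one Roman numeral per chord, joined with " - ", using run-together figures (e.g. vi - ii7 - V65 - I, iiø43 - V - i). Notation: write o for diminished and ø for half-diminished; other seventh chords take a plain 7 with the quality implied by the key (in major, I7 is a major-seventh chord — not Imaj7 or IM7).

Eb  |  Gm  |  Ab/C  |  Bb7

I - iii - IV6 - V7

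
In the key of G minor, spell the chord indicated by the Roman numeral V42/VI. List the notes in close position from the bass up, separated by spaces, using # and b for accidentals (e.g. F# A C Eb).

Ab Bb D F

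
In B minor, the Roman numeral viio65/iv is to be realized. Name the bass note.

The applied chord viio65/iv is rooted on D#: D#-F#-A-C.
The figure 65 means first inversion — the third is in the bass.

F#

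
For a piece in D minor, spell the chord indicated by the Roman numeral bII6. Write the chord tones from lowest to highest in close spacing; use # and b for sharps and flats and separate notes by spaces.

Scale degree 2 in D minor is E; lowering it a half step gives Eb. bII6 is the Neapolitan sixth — a major triad on the lowered second degree, here in its customary first inversion.
So the chord is Eb-G-Bb.
The figured bass 6 indicates first inversion, placing the third (G) in the bass: G-Bb-Eb.

G Bb Eb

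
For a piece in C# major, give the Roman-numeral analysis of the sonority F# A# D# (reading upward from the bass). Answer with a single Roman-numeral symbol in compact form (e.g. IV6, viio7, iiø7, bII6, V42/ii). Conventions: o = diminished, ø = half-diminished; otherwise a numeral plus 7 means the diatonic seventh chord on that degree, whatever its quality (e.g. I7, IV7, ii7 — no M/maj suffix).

ii6

The pitches D#-F#-A# form a minor triad rooted on D#.
In C# major, D# is the supertonic; the diatonic minor triad there is ii.
With F# in the bass the chord is in first inversion, so the figured bass is 6.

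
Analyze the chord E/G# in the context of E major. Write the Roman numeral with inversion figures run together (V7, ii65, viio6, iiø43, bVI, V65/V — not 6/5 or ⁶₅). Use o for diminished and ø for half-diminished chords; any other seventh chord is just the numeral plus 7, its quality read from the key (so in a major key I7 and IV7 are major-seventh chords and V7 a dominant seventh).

I6

Stacked in thirds the chord is E-G#-B: a major triad on E.
E is scale degree 1 in E major, and a major triad on that degree is written I.
With G# in the bass the chord is in first inversion, so the figured bass is 6.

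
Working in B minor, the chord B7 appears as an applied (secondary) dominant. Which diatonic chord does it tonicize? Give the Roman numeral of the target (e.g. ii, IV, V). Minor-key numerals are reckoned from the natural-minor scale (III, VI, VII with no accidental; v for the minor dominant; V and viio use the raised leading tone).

The chord is a dominant seventh chord on B.
A dominant resolves down a perfect fifth: B → E. In B minor, E is scale degree 4, i.e. iv.

iv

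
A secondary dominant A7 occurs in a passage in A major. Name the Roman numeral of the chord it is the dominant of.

The chord is a dominant seventh chord on A.
A dominant resolves down a perfect fifth: A → D. In A major, D is scale degree 4, i.e. IV.

IV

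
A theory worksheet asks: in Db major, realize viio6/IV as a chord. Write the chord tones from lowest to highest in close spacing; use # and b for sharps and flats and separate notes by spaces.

The slash marks an applied leading-tone chord: viio of IV. In Db major, IV is Gb, so the leading tone to it is F, a half step below.
Building a diminished triad on F gives F-Ab-Cb.
With the 6 figure the chord is in first inversion; from the bass Ab upward in close position it reads Ab-Cb-F.

Ab Cb F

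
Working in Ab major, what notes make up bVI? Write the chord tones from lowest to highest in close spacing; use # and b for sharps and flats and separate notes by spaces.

Fb Ab Cb

Scale degree 6 in Ab major is F; lowering it a half step gives Fb. bVI is a major triad on the lowered sixth degree, borrowed from the parallel minor.
So the chord is Fb-Ab-Cb.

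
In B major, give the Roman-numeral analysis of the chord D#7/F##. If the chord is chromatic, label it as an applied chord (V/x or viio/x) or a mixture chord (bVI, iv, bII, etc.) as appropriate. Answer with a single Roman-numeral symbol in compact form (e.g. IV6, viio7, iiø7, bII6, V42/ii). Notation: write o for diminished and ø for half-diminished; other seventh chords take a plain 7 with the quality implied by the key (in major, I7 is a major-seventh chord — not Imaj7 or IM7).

V65/vi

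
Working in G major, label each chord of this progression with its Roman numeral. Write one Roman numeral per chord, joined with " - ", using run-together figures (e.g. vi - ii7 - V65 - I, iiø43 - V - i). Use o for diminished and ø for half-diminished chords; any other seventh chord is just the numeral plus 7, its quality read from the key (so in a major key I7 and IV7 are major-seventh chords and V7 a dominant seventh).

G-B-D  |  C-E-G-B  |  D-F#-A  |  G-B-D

I - IV7 - V - I

G-B-D: major triad on G = scale degree 1 → I.
C-E-G-B: major seventh chord on C = scale degree 4 → IV7.
D-F#-A: major triad on D = scale degree 5 → V.
G-B-D has root G, degree 1 in G major, so I.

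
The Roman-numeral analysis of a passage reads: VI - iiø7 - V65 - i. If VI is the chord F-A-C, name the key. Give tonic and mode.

VI is given as F-A-C — a major triad with root F.
Counting down 5 scale steps from F places the tonic on A; a major triad on degree 6 is diatonic only in minor.

A minor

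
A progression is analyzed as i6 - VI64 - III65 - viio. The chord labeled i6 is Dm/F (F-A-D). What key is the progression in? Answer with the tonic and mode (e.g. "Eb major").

The anchor chord is a minor triad on D, labeled i6.
If D is scale degree 1 and the mode makes that degree carry a minor triad, the tonic is D and the mode is minor.

D minor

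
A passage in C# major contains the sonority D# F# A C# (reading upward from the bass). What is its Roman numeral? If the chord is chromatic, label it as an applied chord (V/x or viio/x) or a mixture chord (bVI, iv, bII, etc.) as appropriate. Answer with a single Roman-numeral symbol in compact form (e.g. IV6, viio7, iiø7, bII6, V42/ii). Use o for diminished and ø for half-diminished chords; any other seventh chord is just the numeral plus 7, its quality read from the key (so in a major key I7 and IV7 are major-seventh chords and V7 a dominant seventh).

iiø7

The pitches D#-F#-A-C# form a half-diminished seventh chord rooted on D#.
D# is the second degree of C# major. This is the half-diminished supertonic seventh, borrowed from the parallel minor.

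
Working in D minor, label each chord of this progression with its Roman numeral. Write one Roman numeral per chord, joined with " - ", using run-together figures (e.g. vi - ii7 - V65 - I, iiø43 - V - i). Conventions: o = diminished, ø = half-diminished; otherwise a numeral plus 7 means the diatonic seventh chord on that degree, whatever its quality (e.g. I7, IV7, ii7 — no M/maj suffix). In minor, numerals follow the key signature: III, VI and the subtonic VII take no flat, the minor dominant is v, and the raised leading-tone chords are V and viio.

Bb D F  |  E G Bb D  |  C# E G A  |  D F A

Bb-D-F: major triad on Bb = scale degree 6 → VI.
E-G-Bb-D: root E is the supertonic; half-diminished seventh chord there is iiø7.
C#-E-G-A: root A is the dominant; dominant seventh chord there is V65.
D-F-A: root D is the tonic; minor triad there is i.

VI - iiø7 - V65 - i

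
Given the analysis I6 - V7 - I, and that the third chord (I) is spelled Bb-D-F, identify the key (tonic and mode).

Bb major

I is given as Bb-D-F — a major triad with root Bb.
If Bb is scale degree 1 and the mode makes that degree carry a major triad, the tonic is Bb and the mode is major.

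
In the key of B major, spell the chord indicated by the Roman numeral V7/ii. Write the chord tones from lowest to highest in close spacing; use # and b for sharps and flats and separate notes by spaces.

V7/ii is a secondary dominant — the dominant seventh of ii. ii in B major is C#, so the applied chord's root is G#, a perfect fifth above.
Building a dominant seventh chord on G# gives G#-B#-D#-F#.

G# B# D# F#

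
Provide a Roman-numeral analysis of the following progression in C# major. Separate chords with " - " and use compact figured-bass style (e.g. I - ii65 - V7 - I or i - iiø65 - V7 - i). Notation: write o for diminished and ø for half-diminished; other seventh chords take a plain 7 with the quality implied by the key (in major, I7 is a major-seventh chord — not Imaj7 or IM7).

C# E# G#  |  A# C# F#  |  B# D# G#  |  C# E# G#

I - IV6 - V6 - I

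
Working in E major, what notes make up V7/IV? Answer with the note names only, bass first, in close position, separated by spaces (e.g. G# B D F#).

E G# B D

V7/IV is a secondary dominant — the dominant seventh of IV. IV in E major is A, so the applied chord's root is E, a perfect fifth above.
Building a dominant seventh chord on E gives E-G#-B-D.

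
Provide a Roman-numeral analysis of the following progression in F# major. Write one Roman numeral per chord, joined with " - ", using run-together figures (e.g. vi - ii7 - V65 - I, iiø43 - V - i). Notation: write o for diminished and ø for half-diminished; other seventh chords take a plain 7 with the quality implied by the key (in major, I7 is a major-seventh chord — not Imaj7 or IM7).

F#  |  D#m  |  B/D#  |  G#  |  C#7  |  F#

F#: major triad on F# = scale degree 1 → I.
D#m has root D#, degree 6 in F# major, so vi.
B/D#: major triad on B = scale degree 4 → IV6.
G#: a major triad on G#, the applied dominant of V → V/V.
C#7 has root C#, degree 5 in F# major, so V7.
F# has root F#, degree 1 in F# major, so I.

I - vi - IV6 - V/V - V7 - I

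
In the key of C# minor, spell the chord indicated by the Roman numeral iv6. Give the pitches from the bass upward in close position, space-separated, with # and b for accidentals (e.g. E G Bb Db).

A C# F#

In C# minor, the subdominant is F#, and the diatonic chord built there is a minor triad.
That chord is spelled F#-A-C#.
The figured bass 6 indicates first inversion, placing the third (A) in the bass: A-C#-F#.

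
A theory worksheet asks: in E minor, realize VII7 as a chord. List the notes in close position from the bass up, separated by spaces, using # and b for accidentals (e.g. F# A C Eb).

D F# A C

The numeral's case and figure indicate a dominant seventh chord. In E minor its root, scale degree 7, is D.
That chord is spelled D-F#-A-C.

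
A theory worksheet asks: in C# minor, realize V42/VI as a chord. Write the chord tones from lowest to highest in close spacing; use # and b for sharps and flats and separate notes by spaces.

The slash means an applied dominant: we want the dominant of VI. In C# minor, VI is A major, and its dominant is built on E.
Building a dominant seventh chord on E gives E-G#-B-D.
The figured bass 42 indicates third inversion, placing the seventh (D) in the bass: D-E-G#-B.

D E G# B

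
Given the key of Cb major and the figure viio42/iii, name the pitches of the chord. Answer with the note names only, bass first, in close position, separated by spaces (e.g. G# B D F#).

Cb D F Ab

The slash marks an applied leading-tone chord: viio of iii. In Cb major, iii is Eb, so the leading tone to it is D, a half step below.
Building a fully diminished seventh chord on D gives D-F-Ab-Cb.
With the 42 figure the chord is in third inversion; from the bass Cb upward in close position it reads Cb-D-F-Ab.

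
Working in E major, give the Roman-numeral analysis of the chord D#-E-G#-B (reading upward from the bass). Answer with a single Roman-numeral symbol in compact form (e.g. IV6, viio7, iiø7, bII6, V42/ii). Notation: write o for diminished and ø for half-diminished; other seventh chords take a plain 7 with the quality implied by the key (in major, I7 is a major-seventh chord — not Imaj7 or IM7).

I42

Stacked in thirds the chord is E-G#-B-D#: a major seventh chord on E.
In E major, E is the tonic; the diatonic major seventh chord there is I7.
With D# in the bass the chord is in third inversion, so the figured bass is 42.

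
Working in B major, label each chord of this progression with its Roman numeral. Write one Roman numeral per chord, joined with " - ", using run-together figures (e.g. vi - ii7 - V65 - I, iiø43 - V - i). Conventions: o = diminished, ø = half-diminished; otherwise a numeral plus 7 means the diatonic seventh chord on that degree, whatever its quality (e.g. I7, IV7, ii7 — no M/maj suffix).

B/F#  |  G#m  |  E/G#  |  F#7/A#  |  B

I64 - vi - IV6 - V65 - I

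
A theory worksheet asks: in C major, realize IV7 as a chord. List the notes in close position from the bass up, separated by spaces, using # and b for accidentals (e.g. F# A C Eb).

F A C E

The numeral's case and figure indicate a major seventh chord. In C major its root, scale degree 4, is F.
Stacking thirds from F gives F-A-C-E.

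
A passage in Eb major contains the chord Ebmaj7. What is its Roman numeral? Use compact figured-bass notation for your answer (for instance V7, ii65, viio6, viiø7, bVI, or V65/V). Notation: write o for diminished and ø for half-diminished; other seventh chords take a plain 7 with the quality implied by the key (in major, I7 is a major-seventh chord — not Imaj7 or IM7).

Stacked in thirds the chord is Eb-G-Bb-D: a major seventh chord on Eb.
Eb is scale degree 1 in Eb major, and a major seventh chord on that degree is written I7.

I7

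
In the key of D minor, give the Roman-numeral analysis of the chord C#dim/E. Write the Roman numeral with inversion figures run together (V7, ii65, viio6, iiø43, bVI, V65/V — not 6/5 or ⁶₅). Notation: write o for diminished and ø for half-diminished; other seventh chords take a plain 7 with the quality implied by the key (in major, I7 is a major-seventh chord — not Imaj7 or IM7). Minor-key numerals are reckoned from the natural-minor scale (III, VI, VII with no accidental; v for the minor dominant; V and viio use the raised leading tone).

The pitches C#-E-G form a diminished triad rooted on C#.
In D minor, C# is the leading tone; the diatonic diminished triad there is viio.
With E in the bass the chord is in first inversion, so the figured bass is 6.

viio6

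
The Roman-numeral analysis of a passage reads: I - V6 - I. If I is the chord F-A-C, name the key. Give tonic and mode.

F major

I is given as F-A-C — a major triad with root F.
If F is scale degree 1 and the mode makes that degree carry a major triad, the tonic is F and the mode is major.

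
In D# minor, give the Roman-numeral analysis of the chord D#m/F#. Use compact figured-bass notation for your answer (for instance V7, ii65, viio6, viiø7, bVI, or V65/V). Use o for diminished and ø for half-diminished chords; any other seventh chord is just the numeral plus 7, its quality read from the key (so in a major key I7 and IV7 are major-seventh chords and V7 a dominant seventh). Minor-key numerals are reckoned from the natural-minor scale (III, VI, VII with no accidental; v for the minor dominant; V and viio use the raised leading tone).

i6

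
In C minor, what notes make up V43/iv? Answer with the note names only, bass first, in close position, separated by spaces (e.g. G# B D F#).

G Bb C E

The slash means an applied dominant: we want the dominant of iv. In C minor, iv is F minor, and its dominant is built on C.
Building a dominant seventh chord on C gives C-E-G-Bb.
The figured bass 43 indicates second inversion, placing the fifth (G) in the bass: G-Bb-C-E.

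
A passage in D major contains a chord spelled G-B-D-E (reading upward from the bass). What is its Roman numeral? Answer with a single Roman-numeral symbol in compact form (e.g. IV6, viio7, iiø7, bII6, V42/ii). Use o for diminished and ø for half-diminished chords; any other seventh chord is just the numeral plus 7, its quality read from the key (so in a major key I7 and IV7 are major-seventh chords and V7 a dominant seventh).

ii65

Stacked in thirds the chord is E-G-B-D: a minor seventh chord on E.
In D major, E is the supertonic; the diatonic minor seventh chord there is ii7.
With G in the bass the chord is in first inversion, so the figured bass is 65.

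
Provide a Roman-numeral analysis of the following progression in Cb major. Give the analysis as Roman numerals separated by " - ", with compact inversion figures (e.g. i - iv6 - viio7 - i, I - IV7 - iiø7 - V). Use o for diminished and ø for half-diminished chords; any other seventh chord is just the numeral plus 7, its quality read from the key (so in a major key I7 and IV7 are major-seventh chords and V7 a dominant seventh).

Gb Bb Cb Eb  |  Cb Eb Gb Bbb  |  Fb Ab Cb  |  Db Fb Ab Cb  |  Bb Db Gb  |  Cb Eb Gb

I43 - V7/IV - IV - ii7 - V6 - I

Gb-Bb-Cb-Eb: major seventh chord on Cb = scale degree 1 → I43.
Cb-Eb-Gb-Bbb: a dominant seventh chord on Cb, the applied dominant of IV → V7/IV.
Fb-Ab-Cb has root Fb, degree 4 in Cb major, so IV.
Db-Fb-Ab-Cb: minor seventh chord on Db = scale degree 2 → ii7.
Bb-Db-Gb has root Gb, degree 5 in Cb major, so V6.
Cb-Eb-Gb has root Cb, degree 1 in Cb major, so I.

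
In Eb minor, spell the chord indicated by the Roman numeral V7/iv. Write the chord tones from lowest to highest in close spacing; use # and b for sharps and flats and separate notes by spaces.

Eb G Bb Db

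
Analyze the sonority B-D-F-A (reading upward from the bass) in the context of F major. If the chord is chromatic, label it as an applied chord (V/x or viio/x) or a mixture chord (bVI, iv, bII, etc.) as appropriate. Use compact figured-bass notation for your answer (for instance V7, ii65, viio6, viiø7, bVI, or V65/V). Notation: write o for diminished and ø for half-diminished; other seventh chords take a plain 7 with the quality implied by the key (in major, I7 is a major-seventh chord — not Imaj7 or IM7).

viiø7/V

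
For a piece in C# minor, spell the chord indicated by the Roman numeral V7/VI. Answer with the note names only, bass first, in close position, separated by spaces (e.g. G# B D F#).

The slash means an applied dominant: we want the dominant of VI. In C# minor, VI is A major, and its dominant is built on E.
Building a dominant seventh chord on E gives E-G#-B-D.

E G# B D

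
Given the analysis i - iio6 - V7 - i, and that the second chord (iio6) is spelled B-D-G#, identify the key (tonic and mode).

The chord G#dim/B is a diminished triad rooted on G#; its label is iio6.
Counting down one scale step from G# places the tonic on F#; a diminished triad on degree 2 is diatonic only in minor.

F# minor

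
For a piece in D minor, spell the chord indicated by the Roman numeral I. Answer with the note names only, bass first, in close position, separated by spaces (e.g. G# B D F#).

D F# A

I is the major tonic (Picardy third), borrowed from the parallel major. In D minor that root is D.
So the chord is D-F#-A, a major triad.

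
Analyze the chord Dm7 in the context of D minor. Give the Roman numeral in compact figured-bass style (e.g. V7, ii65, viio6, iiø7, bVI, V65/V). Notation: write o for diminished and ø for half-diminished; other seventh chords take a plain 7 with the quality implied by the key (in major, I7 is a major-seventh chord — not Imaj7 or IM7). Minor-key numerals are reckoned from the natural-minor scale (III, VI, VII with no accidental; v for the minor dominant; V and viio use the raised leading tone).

Stacked in thirds the chord is D-F-A-C: a minor seventh chord on D.
D is scale degree 1 in D minor, and a minor seventh chord on that degree is written i7.

i7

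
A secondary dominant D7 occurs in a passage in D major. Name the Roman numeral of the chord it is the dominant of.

The chord is a dominant seventh chord on D.
A dominant resolves down a perfect fifth: D → G. In D major, G is scale degree 4, i.e. IV.

IV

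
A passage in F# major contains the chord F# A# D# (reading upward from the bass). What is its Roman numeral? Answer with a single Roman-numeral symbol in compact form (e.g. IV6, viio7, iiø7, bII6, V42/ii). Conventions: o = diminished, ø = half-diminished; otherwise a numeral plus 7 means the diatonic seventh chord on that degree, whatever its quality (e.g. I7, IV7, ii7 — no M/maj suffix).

vi6

The pitches D#-F#-A# form a minor triad rooted on D#.
D# is scale degree 6 in F# major, and a minor triad on that degree is written vi.
With F# in the bass the chord is in first inversion, so the figured bass is 6.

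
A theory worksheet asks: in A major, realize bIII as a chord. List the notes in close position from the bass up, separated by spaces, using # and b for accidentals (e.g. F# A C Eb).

Scale degree 3 in A major is C#; lowering it a half step gives C. bIII is a major triad on the lowered third degree, borrowed from the parallel minor.
So the chord is C-E-G.

C E G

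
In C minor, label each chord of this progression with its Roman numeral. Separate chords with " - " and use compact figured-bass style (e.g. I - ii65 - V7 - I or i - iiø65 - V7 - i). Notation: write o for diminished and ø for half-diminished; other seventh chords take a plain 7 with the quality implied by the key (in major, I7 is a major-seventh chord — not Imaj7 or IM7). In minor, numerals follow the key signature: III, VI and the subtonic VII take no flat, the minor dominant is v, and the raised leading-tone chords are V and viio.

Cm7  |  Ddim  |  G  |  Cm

i7 - iio - V - i

Cm7: root C is the tonic; minor seventh chord there is i7.
Ddim: root D is the supertonic; diminished triad there is iio.
G has root G, degree 5 in C minor, so V.
Cm has root C, degree 1 in C minor, so i.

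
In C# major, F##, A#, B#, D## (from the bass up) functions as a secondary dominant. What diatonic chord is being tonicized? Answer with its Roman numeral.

The chord is a dominant seventh chord on B#.
A dominant resolves down a perfect fifth: B# → E#. In C# major, E# is scale degree 3, i.e. iii.

iii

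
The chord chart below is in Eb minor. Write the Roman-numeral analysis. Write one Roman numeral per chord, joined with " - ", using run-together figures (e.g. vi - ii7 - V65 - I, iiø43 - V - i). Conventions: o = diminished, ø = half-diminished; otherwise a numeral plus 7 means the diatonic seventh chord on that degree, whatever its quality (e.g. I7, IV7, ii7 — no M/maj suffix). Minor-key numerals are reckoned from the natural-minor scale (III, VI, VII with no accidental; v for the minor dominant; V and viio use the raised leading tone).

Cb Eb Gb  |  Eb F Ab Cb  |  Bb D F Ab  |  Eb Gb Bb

VI - iiø42 - V7 - i

Cb-Eb-Gb has root Cb, degree 6 in Eb minor, so VI.
Eb-F-Ab-Cb: half-diminished seventh chord on F = scale degree 2 → iiø42.
Bb-D-F-Ab: root Bb is the dominant; dominant seventh chord there is V7.
Eb-Gb-Bb has root Eb, degree 1 in Eb minor, so i.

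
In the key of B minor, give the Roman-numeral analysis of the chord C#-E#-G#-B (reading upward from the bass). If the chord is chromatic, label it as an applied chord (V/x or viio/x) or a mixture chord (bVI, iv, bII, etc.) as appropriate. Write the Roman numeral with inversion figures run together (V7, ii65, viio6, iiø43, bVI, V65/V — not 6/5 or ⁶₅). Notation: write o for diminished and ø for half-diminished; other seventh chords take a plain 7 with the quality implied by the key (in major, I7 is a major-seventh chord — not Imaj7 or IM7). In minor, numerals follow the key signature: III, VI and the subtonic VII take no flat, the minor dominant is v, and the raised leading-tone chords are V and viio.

V7/V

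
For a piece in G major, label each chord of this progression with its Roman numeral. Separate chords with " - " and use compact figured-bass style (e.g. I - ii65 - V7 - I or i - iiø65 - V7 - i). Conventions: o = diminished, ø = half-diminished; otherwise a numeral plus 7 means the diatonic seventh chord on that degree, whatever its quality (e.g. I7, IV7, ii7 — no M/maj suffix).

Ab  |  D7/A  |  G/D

bII - V43 - I64

Ab is non-diatonic — a major triad on the lowered supertonic (Ab): the Neapolitan chord, bII.
D7/A has root D, degree 5 in G major, so V43.
G/D: major triad on G = scale degree 1 → I64.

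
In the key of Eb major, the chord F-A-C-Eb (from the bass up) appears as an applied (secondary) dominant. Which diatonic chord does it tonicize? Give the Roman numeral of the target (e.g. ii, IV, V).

V

The chord is a dominant seventh chord on F.
A dominant resolves down a perfect fifth: F → Bb. In Eb major, Bb is scale degree 5, i.e. V.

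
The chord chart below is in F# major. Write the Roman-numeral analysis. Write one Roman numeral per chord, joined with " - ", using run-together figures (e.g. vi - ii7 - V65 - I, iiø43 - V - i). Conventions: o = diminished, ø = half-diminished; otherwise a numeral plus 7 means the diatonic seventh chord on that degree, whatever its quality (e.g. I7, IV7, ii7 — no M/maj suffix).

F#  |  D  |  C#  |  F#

F#: root F# is the tonic; major triad there is I.
D: D with this quality isn't in the key; it's bVI, borrowed from the parallel minor.
C#: major triad on C# = scale degree 5 → V.
F#: root F# is the tonic; major triad there is I.

I - bVI - V - I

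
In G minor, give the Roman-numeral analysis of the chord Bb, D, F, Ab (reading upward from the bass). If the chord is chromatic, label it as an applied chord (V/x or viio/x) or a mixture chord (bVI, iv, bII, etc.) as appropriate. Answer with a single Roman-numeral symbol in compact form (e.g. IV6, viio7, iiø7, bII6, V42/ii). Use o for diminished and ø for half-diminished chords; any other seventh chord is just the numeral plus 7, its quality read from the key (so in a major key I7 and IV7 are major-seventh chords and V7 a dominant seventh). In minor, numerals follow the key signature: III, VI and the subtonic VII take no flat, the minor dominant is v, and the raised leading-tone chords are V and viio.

V7/VI

Stacked in thirds the chord is Bb-D-F-Ab: a dominant seventh chord on Bb.
Bb is not a diatonic chord root with this quality in G minor, but it lies a perfect fifth above Eb (VI), so the chord functions as an applied dominant of VI.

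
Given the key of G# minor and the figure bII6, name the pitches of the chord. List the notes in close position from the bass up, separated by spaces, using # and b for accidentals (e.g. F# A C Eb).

C# E A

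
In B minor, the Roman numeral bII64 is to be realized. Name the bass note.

G

bII in B minor has root C; the chord is C-E-G.
The figure 64 means second inversion — the fifth is in the bass.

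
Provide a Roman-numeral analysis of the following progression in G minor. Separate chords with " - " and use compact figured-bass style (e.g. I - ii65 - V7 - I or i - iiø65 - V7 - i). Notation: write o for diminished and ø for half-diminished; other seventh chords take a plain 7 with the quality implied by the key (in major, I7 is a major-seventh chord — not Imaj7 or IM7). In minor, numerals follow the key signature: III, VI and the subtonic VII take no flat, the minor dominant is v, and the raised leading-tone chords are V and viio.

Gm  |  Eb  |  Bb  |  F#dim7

i - VI - III - viio7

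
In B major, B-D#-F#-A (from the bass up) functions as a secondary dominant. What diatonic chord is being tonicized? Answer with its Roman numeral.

The chord is a dominant seventh chord on B.
A dominant resolves down a perfect fifth: B → E. In B major, E is scale degree 4, i.e. IV.

IV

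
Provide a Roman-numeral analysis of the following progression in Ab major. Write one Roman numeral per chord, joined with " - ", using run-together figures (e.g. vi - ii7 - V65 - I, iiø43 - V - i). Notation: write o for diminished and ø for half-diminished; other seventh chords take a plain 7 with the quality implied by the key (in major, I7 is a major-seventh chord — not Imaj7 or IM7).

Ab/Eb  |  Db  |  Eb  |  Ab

I64 - IV - V - I

Ab/Eb has root Ab, degree 1 in Ab major, so I64.
Db: major triad on Db = scale degree 4 → IV.
Eb: major triad on Eb = scale degree 5 → V.
Ab: major triad on Ab = scale degree 1 → I.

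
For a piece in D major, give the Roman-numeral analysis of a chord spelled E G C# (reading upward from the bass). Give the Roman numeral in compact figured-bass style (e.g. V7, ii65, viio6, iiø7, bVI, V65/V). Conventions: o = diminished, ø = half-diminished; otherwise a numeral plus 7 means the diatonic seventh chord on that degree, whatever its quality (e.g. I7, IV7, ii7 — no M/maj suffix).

The pitches C#-E-G form a diminished triad rooted on C#.
In D major, C# is the leading tone; the diatonic diminished triad there is viio.
With E in the bass the chord is in first inversion, so the figured bass is 6.

viio6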